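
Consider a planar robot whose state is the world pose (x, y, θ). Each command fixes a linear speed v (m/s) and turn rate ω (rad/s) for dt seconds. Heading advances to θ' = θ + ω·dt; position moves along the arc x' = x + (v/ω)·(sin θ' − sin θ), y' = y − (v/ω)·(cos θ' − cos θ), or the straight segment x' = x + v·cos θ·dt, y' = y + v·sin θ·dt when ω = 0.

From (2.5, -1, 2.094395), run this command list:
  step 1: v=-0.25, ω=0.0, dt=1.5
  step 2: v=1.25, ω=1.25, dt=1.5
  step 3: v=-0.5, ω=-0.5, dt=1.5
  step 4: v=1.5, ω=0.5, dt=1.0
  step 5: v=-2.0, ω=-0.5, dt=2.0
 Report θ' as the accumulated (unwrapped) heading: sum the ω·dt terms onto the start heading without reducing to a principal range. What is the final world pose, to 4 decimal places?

(4.1622, -1.0076, 2.7194)

step 1: θ'=2.0944 (straight) → pose (2.6875, -1.3248, 2.0944)
step 2: θ'=3.9694 (R=1.0000) → pose (1.0850, -1.1483, 3.9694)
step 3: θ'=3.2194 (R=1.0000) → pose (1.7438, -0.8278, 3.2194)
step 4: θ'=3.7194 (R=3.0000) → pose (0.3384, -1.3057, 3.7194)
step 5: θ'=2.7194 (R=4.0000) → pose (4.1622, -1.0076, 2.7194)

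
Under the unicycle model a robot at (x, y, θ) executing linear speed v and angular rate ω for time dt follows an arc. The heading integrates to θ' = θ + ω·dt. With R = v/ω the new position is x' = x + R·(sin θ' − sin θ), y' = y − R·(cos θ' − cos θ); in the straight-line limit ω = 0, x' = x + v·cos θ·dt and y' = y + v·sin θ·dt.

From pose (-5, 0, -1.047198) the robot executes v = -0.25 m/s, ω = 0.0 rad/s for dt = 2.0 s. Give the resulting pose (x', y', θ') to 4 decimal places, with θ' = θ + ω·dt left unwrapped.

θ' = -1.0472 + 0.0·2.0 = -1.0472
ω = 0 → straight: x' = -5 + -0.25·cos(-1.0472)·2.0 = -5.2500
y' = 0 + -0.25·sin(-1.0472)·2.0 = 0.4330

(-5.2500, 0.4330, -1.0472)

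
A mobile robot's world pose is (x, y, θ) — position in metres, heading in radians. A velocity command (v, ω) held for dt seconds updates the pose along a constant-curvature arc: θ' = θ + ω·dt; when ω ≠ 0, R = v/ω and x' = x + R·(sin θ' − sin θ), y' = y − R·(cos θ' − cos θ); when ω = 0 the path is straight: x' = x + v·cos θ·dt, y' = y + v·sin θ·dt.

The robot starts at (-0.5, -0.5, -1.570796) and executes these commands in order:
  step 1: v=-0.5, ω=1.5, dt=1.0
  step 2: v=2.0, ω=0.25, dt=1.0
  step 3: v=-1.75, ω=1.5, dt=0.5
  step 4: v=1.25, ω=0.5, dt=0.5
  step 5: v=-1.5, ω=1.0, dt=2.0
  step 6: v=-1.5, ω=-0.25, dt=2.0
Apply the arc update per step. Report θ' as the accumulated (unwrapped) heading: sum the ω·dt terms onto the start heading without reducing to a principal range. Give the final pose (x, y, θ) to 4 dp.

step 1: θ'=-0.0708 (R=-0.3333) → pose (-0.8098, -0.1675, -0.0708)
step 2: θ'=0.1792 (R=8.0000) → pose (1.1821, -0.0594, 0.1792)
step 3: θ'=0.9292 (R=-1.1667) → pose (0.4554, -0.5092, 0.9292)
step 4: θ'=1.1792 (R=2.5000) → pose (0.7633, 0.0328, 1.1792)
step 5: θ'=3.1792 (R=-1.5000) → pose (2.2062, -2.0386, 3.1792)
step 6: θ'=2.6792 (R=6.0000) → pose (5.1083, -2.6644, 2.6792)

(5.1083, -2.6644, 2.6792)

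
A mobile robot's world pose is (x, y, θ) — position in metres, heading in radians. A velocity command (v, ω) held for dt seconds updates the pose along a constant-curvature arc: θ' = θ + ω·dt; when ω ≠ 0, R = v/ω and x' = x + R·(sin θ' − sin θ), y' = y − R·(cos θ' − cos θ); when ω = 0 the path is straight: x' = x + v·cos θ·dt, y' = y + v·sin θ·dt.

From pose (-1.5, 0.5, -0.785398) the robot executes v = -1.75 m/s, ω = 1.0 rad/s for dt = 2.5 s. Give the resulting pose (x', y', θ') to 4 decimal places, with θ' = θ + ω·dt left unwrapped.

(-4.4694, -0.9882, 1.7146)

θ' = -0.7854 + 1.0·2.5 = 1.7146
R = v/ω = -1.75/1.0 = -1.7500
x' = -1.5 + -1.7500·(sin 1.7146 − sin -0.7854) = -4.4694
y' = 0.5 − -1.7500·(cos 1.7146 − cos -0.7854) = -0.9882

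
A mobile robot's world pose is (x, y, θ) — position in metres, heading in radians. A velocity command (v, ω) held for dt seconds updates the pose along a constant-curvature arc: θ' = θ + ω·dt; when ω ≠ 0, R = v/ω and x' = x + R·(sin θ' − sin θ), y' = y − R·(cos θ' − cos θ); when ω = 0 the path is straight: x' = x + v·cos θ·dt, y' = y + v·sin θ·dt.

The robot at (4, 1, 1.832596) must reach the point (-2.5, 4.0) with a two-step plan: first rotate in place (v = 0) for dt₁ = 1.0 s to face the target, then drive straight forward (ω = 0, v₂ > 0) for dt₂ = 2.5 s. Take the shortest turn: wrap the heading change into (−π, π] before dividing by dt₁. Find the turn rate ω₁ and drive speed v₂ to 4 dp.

ω₁ = 0.8766, v₂ = 2.8636

heading to target = atan2(4−1, -2.5−4) = 2.7092
Δθ = wrap(2.7092 − 1.8326) = 0.8766; ω₁ = Δθ/dt₁ = 0.8766
distance = √((-2.5−4)² + (4−1)²) = 7.1589; v₂ = distance/dt₂ = 2.8636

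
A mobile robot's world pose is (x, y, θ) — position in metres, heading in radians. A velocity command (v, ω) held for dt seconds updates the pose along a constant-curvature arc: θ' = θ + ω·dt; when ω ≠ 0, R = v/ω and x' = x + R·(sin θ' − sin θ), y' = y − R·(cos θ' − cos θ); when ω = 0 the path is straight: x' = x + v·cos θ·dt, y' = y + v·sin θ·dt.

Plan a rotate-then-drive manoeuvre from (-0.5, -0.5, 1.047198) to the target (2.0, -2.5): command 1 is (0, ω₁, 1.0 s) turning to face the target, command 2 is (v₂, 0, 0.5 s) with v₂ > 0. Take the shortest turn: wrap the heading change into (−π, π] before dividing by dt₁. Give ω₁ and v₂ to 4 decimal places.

ω₁ = -1.7219, v₂ = 6.4031

heading to target = atan2(-2.5−-0.5, 2−-0.5) = -0.6747
Δθ = wrap(-0.6747 − 1.0472) = -1.7219; ω₁ = Δθ/dt₁ = -1.7219
distance = √((2−-0.5)² + (-2.5−-0.5)²) = 3.2016; v₂ = distance/dt₂ = 6.4031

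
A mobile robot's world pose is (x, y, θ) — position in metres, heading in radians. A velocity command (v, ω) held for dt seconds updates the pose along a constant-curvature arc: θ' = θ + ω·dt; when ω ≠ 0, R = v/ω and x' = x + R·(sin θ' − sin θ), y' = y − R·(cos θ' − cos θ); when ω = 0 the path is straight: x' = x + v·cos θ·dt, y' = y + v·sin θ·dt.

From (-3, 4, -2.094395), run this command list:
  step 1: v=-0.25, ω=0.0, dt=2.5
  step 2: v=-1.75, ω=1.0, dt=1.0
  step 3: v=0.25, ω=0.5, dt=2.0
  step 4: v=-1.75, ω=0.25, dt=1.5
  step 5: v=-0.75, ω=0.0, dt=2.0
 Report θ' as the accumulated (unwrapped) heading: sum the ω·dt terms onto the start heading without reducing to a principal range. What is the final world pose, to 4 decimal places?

(-6.2904, 5.2923, 0.2806)

step 1: θ'=-2.0944 (straight) → pose (-2.6875, 4.5413, -2.0944)
step 2: θ'=-1.0944 (R=-1.7500) → pose (-2.6479, 6.2188, -1.0944)
step 3: θ'=-0.0944 (R=0.5000) → pose (-2.2507, 5.9503, -0.0944)
step 4: θ'=0.2806 (R=-7.0000) → pose (-4.8491, 5.7077, 0.2806)
step 5: θ'=0.2806 (straight) → pose (-6.2904, 5.2923, 0.2806)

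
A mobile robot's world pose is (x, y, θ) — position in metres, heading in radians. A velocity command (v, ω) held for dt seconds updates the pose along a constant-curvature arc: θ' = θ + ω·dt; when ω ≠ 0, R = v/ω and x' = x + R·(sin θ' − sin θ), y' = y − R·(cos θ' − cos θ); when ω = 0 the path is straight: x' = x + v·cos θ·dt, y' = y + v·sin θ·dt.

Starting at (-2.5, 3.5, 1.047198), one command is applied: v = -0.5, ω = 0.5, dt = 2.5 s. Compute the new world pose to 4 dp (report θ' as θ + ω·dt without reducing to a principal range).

(-2.3815, 2.3358, 2.2972)

θ' = 1.0472 + 0.5·2.5 = 2.2972
R = v/ω = -0.5/0.5 = -1.0000
x' = -2.5 + -1.0000·(sin 2.2972 − sin 1.0472) = -2.3815
y' = 3.5 − -1.0000·(cos 2.2972 − cos 1.0472) = 2.3358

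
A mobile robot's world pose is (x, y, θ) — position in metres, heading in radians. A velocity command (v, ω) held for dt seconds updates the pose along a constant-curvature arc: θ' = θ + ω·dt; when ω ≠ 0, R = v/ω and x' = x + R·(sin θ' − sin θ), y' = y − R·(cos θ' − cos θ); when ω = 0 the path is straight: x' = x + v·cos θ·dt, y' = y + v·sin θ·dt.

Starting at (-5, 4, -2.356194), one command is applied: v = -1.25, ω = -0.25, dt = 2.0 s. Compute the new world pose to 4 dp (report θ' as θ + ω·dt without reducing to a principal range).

(-2.8722, 5.2622, -2.8562)

θ' = -2.3562 + -0.25·2.0 = -2.8562
R = v/ω = -1.25/-0.25 = 5.0000
x' = -5 + 5.0000·(sin -2.8562 − sin -2.3562) = -2.8722
y' = 4 − 5.0000·(cos -2.8562 − cos -2.3562) = 5.2622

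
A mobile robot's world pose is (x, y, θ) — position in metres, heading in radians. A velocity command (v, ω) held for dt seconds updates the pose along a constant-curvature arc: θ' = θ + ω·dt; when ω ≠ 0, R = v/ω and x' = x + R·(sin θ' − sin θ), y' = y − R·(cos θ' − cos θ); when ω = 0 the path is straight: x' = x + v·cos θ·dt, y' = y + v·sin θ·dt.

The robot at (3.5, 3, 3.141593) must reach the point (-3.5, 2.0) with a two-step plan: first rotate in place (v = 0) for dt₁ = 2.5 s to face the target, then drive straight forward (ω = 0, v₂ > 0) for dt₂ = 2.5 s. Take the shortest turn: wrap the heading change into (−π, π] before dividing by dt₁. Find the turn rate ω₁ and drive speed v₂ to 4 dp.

heading to target = atan2(2−3, -3.5−3.5) = -2.9997
Δθ = wrap(-2.9997 − 3.1416) = 0.1419; ω₁ = Δθ/dt₁ = 0.0568
distance = √((-3.5−3.5)² + (2−3)²) = 7.0711; v₂ = distance/dt₂ = 2.8284

ω₁ = 0.0568, v₂ = 2.8284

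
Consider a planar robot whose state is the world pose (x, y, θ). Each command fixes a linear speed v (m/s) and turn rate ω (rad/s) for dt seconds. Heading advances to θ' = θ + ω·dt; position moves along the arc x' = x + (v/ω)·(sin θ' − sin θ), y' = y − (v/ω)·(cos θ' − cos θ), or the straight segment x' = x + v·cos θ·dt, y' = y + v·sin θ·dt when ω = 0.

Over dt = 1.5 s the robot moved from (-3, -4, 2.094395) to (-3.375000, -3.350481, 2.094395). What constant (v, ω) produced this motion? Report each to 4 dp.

v = 0.5000, ω = 0.0000

Δθ = 2.094395 − 2.094395 = 0.000000
ω = Δθ/dt = 0.000000/1.5 = 0.0000
ω = 0 → v = (Δx·cos θ + Δy·sin θ)/dt = 0.5000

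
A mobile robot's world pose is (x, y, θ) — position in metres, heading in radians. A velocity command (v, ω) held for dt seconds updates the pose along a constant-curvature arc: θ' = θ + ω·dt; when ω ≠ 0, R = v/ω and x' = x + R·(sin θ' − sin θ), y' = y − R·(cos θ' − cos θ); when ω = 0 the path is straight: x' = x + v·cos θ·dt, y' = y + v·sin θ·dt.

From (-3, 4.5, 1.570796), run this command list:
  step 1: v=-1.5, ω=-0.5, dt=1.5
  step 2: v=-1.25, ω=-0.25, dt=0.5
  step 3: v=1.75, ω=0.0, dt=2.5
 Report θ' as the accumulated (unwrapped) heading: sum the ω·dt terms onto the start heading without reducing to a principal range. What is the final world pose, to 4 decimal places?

(-0.9004, 4.8299, 0.6958)

step 1: θ'=0.8208 (R=3.0000) → pose (-3.8049, 2.4551, 0.8208)
step 2: θ'=0.6958 (R=5.0000) → pose (-4.2584, 2.0256, 0.6958)
step 3: θ'=0.6958 (straight) → pose (-0.9004, 4.8299, 0.6958)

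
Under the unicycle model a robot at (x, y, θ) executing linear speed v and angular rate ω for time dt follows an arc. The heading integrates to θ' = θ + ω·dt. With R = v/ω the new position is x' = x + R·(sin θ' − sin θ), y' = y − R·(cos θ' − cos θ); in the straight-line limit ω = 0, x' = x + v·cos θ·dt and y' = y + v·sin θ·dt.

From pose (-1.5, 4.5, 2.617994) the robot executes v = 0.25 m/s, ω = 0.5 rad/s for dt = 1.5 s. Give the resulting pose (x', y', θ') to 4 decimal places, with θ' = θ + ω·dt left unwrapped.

θ' = 2.6180 + 0.5·1.5 = 3.3680
R = v/ω = 0.25/0.5 = 0.5000
x' = -1.5 + 0.5000·(sin 3.3680 − sin 2.6180) = -1.8622
y' = 4.5 − 0.5000·(cos 3.3680 − cos 2.6180) = 4.5542

(-1.8622, 4.5542, 3.3680)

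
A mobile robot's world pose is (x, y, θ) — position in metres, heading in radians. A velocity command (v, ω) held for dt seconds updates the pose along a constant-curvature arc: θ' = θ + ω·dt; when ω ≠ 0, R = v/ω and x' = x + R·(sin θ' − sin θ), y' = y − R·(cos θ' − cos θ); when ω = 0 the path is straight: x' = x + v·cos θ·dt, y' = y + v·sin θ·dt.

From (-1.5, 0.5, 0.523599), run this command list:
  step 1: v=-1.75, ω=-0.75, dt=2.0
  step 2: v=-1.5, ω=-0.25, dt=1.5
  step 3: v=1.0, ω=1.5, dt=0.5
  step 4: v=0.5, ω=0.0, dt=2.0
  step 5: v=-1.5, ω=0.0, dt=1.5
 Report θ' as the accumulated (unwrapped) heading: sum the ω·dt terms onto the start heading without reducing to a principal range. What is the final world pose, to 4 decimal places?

(-6.2422, 3.5709, -0.6014)

step 1: θ'=-0.9764 (R=2.3333) → pose (-4.5998, 1.2140, -0.9764)
step 2: θ'=-1.3514 (R=6.0000) → pose (-5.4851, 3.2683, -1.3514)
step 3: θ'=-0.6014 (R=0.6667) → pose (-5.2116, 2.8636, -0.6014)
step 4: θ'=-0.6014 (straight) → pose (-4.3870, 2.2978, -0.6014)
step 5: θ'=-0.6014 (straight) → pose (-6.2422, 3.5709, -0.6014)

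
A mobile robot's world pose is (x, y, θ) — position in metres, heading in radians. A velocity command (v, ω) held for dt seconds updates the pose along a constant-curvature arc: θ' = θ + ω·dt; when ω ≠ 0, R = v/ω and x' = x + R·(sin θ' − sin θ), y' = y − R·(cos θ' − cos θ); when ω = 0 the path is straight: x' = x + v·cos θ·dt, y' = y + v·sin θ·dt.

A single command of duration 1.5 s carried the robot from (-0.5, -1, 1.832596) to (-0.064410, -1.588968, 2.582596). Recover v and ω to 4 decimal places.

v = -0.5000, ω = 0.5000

Δθ = 2.582596 − 1.832596 = 0.750000
ω = Δθ/dt = 0.750000/1.5 = 0.5000
R = −Δy/(cos θ' − cos θ) = -1.0000
v = R·ω = -1.0000·0.5000 = -0.5000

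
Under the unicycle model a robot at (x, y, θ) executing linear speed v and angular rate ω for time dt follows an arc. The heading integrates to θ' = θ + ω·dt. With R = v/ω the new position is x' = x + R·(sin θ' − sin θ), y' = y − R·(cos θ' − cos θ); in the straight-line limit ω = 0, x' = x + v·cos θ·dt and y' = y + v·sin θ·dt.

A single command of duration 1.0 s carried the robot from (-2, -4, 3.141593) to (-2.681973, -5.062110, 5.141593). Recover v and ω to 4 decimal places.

Δθ = 5.141593 − 3.141593 = 2.000000
ω = Δθ/dt = 2.000000/1.0 = 2.0000
R = −Δy/(cos θ' − cos θ) = 0.7500
v = R·ω = 0.7500·2.0000 = 1.5000

v = 1.5000, ω = 2.0000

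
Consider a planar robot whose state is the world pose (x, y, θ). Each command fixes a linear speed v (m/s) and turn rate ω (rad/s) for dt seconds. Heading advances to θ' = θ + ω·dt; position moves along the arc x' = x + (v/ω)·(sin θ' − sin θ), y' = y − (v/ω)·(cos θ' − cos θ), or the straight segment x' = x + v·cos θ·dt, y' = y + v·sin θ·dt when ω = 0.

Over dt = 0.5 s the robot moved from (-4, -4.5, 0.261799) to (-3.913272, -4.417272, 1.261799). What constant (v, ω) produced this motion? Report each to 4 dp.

v = 0.2500, ω = 2.0000

Δθ = 1.261799 − 0.261799 = 1.000000
ω = Δθ/dt = 1.000000/0.5 = 2.0000
R = Δx/(sin θ' − sin θ) = 0.1250
v = R·ω = 0.1250·2.0000 = 0.2500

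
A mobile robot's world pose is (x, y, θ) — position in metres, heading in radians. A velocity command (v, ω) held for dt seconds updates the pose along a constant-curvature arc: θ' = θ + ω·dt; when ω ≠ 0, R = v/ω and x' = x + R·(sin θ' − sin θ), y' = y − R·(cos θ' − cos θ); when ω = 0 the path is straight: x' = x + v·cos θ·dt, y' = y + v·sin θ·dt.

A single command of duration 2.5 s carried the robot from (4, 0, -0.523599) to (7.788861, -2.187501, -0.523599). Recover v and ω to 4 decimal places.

Δθ = -0.523599 − -0.523599 = 0.000000
ω = Δθ/dt = 0.000000/2.5 = 0.0000
ω = 0 → v = (Δx·cos θ + Δy·sin θ)/dt = 1.7500

v = 1.7500, ω = 0.0000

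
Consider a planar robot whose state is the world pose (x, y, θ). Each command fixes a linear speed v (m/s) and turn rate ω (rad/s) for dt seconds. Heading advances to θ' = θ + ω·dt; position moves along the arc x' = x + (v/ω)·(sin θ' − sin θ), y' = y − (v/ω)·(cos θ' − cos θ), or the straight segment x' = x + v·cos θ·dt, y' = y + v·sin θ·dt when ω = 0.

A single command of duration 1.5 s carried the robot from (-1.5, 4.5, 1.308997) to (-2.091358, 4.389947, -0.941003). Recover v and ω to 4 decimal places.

v = -0.5000, ω = -1.5000

Δθ = -0.941003 − 1.308997 = -2.250000
ω = Δθ/dt = -2.250000/1.5 = -1.5000
R = Δx/(sin θ' − sin θ) = 0.3333
v = R·ω = 0.3333·-1.5000 = -0.5000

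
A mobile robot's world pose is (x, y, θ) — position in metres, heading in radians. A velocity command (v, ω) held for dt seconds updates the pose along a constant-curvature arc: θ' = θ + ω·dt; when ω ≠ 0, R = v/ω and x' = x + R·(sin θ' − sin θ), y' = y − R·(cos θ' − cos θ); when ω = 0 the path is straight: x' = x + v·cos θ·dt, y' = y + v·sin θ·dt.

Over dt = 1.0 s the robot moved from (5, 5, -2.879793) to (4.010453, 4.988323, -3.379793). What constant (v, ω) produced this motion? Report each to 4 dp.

Δθ = -3.379793 − -2.879793 = -0.500000
ω = Δθ/dt = -0.500000/1.0 = -0.5000
R = Δx/(sin θ' − sin θ) = -2.0000
v = R·ω = -2.0000·-0.5000 = 1.0000

v = 1.0000, ω = -0.5000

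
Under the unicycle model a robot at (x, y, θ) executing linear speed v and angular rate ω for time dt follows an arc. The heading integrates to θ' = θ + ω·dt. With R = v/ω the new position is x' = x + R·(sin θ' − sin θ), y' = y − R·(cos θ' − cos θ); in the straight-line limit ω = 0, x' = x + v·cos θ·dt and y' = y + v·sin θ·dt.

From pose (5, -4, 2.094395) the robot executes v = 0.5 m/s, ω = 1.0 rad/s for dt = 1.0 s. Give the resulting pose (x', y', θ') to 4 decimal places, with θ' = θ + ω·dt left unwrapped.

(4.5906, -3.7506, 3.0944)

θ' = 2.0944 + 1.0·1.0 = 3.0944
R = v/ω = 0.5/1.0 = 0.5000
x' = 5 + 0.5000·(sin 3.0944 − sin 2.0944) = 4.5906
y' = -4 − 0.5000·(cos 3.0944 − cos 2.0944) = -3.7506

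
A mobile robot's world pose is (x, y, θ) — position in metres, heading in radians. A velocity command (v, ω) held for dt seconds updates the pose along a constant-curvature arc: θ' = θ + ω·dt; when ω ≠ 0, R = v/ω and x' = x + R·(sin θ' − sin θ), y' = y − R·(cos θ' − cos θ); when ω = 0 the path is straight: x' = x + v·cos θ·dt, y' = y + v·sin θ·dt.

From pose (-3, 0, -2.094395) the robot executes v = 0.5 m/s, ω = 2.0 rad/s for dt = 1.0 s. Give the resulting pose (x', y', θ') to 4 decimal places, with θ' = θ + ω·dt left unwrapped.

θ' = -2.0944 + 2.0·1.0 = -0.0944
R = v/ω = 0.5/2.0 = 0.2500
x' = -3 + 0.2500·(sin -0.0944 − sin -2.0944) = -2.8071
y' = 0 − 0.2500·(cos -0.0944 − cos -2.0944) = -0.3739

(-2.8071, -0.3739, -0.0944)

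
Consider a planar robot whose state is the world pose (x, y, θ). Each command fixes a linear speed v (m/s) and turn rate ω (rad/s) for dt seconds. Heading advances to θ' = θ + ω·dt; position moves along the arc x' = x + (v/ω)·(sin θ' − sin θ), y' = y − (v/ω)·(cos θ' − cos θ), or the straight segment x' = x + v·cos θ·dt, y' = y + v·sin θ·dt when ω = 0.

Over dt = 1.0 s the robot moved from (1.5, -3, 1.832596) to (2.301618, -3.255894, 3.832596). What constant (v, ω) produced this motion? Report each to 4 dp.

v = -1.0000, ω = 2.0000

Δθ = 3.832596 − 1.832596 = 2.000000
ω = Δθ/dt = 2.000000/1.0 = 2.0000
R = Δx/(sin θ' − sin θ) = -0.5000
v = R·ω = -0.5000·2.0000 = -1.0000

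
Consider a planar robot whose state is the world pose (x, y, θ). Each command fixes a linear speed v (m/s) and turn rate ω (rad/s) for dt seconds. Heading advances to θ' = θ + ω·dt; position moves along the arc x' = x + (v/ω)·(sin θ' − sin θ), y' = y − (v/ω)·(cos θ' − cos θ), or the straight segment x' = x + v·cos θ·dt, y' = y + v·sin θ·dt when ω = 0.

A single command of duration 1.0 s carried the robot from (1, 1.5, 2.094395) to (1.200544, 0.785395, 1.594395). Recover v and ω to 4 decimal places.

Δθ = 1.594395 − 2.094395 = -0.500000
ω = Δθ/dt = -0.500000/1.0 = -0.5000
R = −Δy/(cos θ' − cos θ) = 1.5000
v = R·ω = 1.5000·-0.5000 = -0.7500

v = -0.7500, ω = -0.5000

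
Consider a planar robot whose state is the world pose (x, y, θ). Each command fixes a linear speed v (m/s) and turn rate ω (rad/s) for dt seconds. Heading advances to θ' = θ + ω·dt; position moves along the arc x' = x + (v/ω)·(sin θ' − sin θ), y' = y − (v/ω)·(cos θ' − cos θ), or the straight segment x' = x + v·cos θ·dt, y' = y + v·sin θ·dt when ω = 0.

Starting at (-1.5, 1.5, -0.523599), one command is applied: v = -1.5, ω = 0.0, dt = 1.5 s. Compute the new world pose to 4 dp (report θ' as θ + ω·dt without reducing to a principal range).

θ' = -0.5236 + 0.0·1.5 = -0.5236
ω = 0 → straight: x' = -1.5 + -1.5·cos(-0.5236)·1.5 = -3.4486
y' = 1.5 + -1.5·sin(-0.5236)·1.5 = 2.6250

(-3.4486, 2.6250, -0.5236)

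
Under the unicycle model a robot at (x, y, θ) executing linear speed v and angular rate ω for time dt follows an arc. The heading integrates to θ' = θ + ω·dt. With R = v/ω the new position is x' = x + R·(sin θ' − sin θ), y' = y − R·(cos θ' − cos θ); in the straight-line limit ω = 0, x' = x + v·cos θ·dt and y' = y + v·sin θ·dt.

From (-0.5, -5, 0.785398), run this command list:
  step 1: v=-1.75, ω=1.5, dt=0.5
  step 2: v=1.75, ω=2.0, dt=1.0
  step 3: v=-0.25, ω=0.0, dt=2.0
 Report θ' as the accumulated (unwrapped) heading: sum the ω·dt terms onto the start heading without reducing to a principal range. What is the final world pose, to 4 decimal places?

step 1: θ'=1.5354 (R=-1.1667) → pose (-0.8410, -5.7837, 1.5354)
step 2: θ'=3.5354 (R=0.8750) → pose (-2.0512, -4.9447, 3.5354)
step 3: θ'=3.5354 (straight) → pose (-1.5894, -4.7528, 3.5354)

(-1.5894, -4.7528, 3.5354)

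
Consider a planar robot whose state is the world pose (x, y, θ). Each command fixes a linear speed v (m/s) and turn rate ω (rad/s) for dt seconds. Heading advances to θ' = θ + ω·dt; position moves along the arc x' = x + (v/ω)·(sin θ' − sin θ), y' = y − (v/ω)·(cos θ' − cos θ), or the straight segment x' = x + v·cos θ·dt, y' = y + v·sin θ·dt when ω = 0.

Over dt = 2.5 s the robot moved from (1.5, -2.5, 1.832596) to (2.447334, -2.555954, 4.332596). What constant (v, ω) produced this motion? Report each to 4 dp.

Δθ = 4.332596 − 1.832596 = 2.500000
ω = Δθ/dt = 2.500000/2.5 = 1.0000
R = Δx/(sin θ' − sin θ) = -0.5000
v = R·ω = -0.5000·1.0000 = -0.5000

v = -0.5000, ω = 1.0000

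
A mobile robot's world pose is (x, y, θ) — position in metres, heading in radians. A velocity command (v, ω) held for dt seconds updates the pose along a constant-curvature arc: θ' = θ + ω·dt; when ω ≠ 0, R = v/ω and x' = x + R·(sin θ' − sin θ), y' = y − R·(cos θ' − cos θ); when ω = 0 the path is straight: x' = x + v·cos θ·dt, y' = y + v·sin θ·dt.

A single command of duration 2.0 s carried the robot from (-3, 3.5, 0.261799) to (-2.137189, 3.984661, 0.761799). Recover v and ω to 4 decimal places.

Δθ = 0.761799 − 0.261799 = 0.500000
ω = Δθ/dt = 0.500000/2.0 = 0.2500
R = Δx/(sin θ' − sin θ) = 2.0000
v = R·ω = 2.0000·0.2500 = 0.5000

v = 0.5000, ω = 0.2500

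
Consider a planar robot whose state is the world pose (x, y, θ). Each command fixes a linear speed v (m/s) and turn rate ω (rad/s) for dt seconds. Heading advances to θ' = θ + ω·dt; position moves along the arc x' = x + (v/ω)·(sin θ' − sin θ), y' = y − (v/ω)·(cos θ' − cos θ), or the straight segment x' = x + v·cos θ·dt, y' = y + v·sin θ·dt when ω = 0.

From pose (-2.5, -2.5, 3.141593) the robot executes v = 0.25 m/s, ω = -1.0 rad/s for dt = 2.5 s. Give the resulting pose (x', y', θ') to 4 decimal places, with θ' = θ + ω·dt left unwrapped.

θ' = 3.1416 + -1.0·2.5 = 0.6416
R = v/ω = 0.25/-1.0 = -0.2500
x' = -2.5 + -0.2500·(sin 0.6416 − sin 3.1416) = -2.6496
y' = -2.5 − -0.2500·(cos 0.6416 − cos 3.1416) = -2.0497

(-2.6496, -2.0497, 0.6416)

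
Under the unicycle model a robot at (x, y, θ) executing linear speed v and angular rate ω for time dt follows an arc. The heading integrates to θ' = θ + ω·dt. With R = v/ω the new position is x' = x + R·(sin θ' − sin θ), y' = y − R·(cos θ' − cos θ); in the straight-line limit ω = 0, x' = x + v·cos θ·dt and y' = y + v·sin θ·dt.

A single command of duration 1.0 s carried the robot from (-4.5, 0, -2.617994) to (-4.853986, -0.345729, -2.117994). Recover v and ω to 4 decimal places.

v = 0.5000, ω = 0.5000

Δθ = -2.117994 − -2.617994 = 0.500000
ω = Δθ/dt = 0.500000/1.0 = 0.5000
R = Δx/(sin θ' − sin θ) = 1.0000
v = R·ω = 1.0000·0.5000 = 0.5000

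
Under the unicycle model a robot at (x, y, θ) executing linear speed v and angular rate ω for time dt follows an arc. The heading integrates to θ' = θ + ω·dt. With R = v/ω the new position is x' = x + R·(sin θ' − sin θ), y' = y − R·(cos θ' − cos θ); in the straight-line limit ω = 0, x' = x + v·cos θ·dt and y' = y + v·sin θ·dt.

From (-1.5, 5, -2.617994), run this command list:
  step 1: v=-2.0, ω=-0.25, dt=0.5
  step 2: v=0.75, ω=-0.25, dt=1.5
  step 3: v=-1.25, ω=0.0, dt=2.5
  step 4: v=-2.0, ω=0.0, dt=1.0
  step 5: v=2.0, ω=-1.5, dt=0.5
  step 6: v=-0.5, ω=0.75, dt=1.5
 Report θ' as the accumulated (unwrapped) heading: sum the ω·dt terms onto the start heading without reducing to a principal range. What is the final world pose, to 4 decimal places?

step 1: θ'=-2.7430 (R=8.0000) → pose (-0.6050, 5.4446, -2.7430)
step 2: θ'=-3.1180 (R=-3.0000) → pose (-1.6986, 5.2103, -3.1180)
step 3: θ'=-3.1180 (straight) → pose (1.4255, 5.2840, -3.1180)
step 4: θ'=-3.1180 (straight) → pose (3.4250, 5.3312, -3.1180)
step 5: θ'=-3.8680 (R=-1.3333) → pose (2.5079, 5.6674, -3.8680)
step 6: θ'=-2.7430 (R=-0.6667) → pose (3.2095, 5.5514, -2.7430)

(3.2095, 5.5514, -2.7430)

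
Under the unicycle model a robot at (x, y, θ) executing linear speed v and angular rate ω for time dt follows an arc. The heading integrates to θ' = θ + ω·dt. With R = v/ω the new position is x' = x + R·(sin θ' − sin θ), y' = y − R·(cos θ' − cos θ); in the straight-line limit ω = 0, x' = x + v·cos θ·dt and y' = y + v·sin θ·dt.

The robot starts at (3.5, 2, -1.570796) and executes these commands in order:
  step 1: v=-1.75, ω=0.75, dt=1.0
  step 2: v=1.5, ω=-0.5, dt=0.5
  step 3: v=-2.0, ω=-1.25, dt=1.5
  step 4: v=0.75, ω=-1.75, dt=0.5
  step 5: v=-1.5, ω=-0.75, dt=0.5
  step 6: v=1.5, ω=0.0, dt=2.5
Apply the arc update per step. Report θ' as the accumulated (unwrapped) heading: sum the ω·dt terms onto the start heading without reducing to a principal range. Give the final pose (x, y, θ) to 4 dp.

(2.6823, 8.0996, -4.1958)

step 1: θ'=-0.8208 (R=-2.3333) → pose (2.8739, 3.5905, -0.8208)
step 2: θ'=-1.0708 (R=-3.0000) → pose (3.3116, 2.9839, -1.0708)
step 3: θ'=-2.9458 (R=1.6000) → pose (4.4045, 5.3204, -2.9458)
step 4: θ'=-3.8208 (R=-0.4286) → pose (4.0519, 5.4073, -3.8208)
step 5: θ'=-4.1958 (R=2.0000) → pose (4.5345, 4.8390, -4.1958)
step 6: θ'=-4.1958 (straight) → pose (2.6823, 8.0996, -4.1958)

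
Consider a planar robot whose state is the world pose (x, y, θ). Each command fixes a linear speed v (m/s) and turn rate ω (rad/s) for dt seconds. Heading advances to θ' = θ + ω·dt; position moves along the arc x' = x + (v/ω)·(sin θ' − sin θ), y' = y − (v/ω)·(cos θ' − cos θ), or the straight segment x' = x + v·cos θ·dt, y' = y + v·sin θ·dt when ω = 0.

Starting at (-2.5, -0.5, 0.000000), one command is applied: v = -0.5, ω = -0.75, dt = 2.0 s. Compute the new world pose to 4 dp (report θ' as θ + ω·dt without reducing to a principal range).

θ' = 0.0000 + -0.75·2.0 = -1.5000
R = v/ω = -0.5/-0.75 = 0.6667
x' = -2.5 + 0.6667·(sin -1.5000 − sin 0.0000) = -3.1650
y' = -0.5 − 0.6667·(cos -1.5000 − cos 0.0000) = 0.1195

(-3.1650, 0.1195, -1.5000)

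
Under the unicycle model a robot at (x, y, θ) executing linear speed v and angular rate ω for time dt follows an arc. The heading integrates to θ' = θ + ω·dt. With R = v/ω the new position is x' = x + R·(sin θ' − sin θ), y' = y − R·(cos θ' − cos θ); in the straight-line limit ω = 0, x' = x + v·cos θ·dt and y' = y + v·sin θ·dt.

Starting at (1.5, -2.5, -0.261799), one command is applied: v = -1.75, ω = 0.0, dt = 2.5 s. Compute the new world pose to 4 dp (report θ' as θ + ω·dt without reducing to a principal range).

θ' = -0.2618 + 0.0·2.5 = -0.2618
ω = 0 → straight: x' = 1.5 + -1.75·cos(-0.2618)·2.5 = -2.7259
y' = -2.5 + -1.75·sin(-0.2618)·2.5 = -1.3677

(-2.7259, -1.3677, -0.2618)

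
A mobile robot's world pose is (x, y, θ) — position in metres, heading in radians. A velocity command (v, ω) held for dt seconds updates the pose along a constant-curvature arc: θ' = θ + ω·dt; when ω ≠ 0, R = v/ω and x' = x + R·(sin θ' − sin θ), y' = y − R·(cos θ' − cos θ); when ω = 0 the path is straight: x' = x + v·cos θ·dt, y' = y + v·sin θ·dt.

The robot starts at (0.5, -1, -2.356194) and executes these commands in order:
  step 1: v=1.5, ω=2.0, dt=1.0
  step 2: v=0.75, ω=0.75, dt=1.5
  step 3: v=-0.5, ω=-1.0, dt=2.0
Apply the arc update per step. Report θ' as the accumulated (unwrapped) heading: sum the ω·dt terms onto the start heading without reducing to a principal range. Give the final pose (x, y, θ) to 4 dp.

step 1: θ'=-0.3562 (R=0.7500) → pose (0.7688, -2.2333, -0.3562)
step 2: θ'=0.7688 (R=1.0000) → pose (1.8128, -2.0148, 0.7688)
step 3: θ'=-1.2312 (R=0.5000) → pose (0.9937, -1.8219, -1.2312)

(0.9937, -1.8219, -1.2312)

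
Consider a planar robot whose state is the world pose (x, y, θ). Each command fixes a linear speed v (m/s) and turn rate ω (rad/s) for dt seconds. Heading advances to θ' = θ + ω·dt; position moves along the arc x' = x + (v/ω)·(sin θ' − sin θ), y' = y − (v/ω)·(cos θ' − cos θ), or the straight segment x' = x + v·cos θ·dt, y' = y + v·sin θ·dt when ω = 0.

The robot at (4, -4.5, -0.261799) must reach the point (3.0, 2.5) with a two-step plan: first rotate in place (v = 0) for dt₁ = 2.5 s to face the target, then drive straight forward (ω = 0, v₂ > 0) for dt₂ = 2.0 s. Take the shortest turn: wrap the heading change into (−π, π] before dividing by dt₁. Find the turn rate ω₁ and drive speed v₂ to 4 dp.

ω₁ = 0.7898, v₂ = 3.5355

heading to target = atan2(2.5−-4.5, 3−4) = 1.7127
Δθ = wrap(1.7127 − -0.2618) = 1.9745; ω₁ = Δθ/dt₁ = 0.7898
distance = √((3−4)² + (2.5−-4.5)²) = 7.0711; v₂ = distance/dt₂ = 3.5355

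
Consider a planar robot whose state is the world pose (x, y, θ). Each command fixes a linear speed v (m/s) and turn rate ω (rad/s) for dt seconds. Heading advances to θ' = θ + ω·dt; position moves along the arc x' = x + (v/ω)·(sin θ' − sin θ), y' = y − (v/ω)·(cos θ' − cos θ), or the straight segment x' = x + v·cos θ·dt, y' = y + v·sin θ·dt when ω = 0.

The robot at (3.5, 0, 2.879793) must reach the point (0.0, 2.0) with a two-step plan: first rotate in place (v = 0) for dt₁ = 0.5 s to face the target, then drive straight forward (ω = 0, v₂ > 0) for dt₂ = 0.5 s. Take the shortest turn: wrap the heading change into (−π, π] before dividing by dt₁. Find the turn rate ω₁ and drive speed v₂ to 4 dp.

heading to target = atan2(2−0, 0−3.5) = 2.6224
Δθ = wrap(2.6224 − 2.8798) = -0.2573; ω₁ = Δθ/dt₁ = -0.5147
distance = √((0−3.5)² + (2−0)²) = 4.0311; v₂ = distance/dt₂ = 8.0623

ω₁ = -0.5147, v₂ = 8.0623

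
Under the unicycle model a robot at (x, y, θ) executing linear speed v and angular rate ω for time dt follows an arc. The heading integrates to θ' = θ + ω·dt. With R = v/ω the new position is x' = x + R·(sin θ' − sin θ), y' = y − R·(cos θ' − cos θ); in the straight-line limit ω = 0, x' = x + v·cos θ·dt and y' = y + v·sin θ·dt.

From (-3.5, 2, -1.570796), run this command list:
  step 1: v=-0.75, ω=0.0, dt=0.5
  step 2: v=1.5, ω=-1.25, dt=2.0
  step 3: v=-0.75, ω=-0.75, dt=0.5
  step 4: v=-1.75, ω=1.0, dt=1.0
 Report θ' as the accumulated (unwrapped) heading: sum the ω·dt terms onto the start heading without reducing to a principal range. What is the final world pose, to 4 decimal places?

(-4.3338, 0.1132, -3.4458)

step 1: θ'=-1.5708 (straight) → pose (-3.5000, 2.3750, -1.5708)
step 2: θ'=-4.0708 (R=-1.2000) → pose (-5.6614, 1.6568, -4.0708)
step 3: θ'=-4.4458 (R=1.0000) → pose (-5.4978, 1.3218, -4.4458)
step 4: θ'=-3.4458 (R=-1.7500) → pose (-4.3338, 0.1132, -3.4458)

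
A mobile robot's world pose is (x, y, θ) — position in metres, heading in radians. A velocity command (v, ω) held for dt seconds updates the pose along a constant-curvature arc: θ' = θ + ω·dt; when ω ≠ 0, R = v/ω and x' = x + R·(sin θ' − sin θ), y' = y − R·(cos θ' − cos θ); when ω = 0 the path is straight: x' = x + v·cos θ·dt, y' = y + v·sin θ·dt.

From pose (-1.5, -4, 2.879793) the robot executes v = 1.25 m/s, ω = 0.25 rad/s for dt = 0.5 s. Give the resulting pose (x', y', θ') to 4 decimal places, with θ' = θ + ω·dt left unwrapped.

(-2.1122, -3.8763, 3.0048)

θ' = 2.8798 + 0.25·0.5 = 3.0048
R = v/ω = 1.25/0.25 = 5.0000
x' = -1.5 + 5.0000·(sin 3.0048 − sin 2.8798) = -2.1122
y' = -4 − 5.0000·(cos 3.0048 − cos 2.8798) = -3.8763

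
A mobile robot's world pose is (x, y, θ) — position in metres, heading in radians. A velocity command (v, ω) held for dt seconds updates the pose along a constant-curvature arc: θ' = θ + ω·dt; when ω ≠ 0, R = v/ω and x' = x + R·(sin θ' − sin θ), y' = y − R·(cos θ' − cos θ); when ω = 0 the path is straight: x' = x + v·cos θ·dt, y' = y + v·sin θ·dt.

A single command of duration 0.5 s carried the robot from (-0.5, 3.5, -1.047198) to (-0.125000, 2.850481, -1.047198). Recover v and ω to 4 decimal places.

v = 1.5000, ω = 0.0000

Δθ = -1.047198 − -1.047198 = 0.000000
ω = Δθ/dt = 0.000000/0.5 = 0.0000
ω = 0 → v = (Δx·cos θ + Δy·sin θ)/dt = 1.5000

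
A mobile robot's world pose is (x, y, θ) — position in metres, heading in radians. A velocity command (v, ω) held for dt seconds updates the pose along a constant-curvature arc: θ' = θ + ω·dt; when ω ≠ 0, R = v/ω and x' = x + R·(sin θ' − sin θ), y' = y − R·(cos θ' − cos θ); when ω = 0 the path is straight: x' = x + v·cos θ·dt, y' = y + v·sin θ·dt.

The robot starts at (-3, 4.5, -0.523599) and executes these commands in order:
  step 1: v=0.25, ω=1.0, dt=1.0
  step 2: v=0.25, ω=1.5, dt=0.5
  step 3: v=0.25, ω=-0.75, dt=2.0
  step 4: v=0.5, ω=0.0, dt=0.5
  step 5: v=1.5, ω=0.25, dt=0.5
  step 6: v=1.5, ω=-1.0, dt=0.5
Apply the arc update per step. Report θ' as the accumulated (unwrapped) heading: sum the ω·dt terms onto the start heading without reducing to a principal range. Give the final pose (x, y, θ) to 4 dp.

step 1: θ'=0.4764 (R=0.2500) → pose (-2.7604, 4.4943, 0.4764)
step 2: θ'=1.2264 (R=0.1667) → pose (-2.6799, 4.5862, 1.2264)
step 3: θ'=-0.2736 (R=-0.3333) → pose (-2.2761, 4.7946, -0.2736)
step 4: θ'=-0.2736 (straight) → pose (-2.0354, 4.7270, -0.2736)
step 5: θ'=-0.1486 (R=6.0000) → pose (-1.3025, 4.5700, -0.1486)
step 6: θ'=-0.6486 (R=-1.5000) → pose (-0.6185, 4.2819, -0.6486)

(-0.6185, 4.2819, -0.6486)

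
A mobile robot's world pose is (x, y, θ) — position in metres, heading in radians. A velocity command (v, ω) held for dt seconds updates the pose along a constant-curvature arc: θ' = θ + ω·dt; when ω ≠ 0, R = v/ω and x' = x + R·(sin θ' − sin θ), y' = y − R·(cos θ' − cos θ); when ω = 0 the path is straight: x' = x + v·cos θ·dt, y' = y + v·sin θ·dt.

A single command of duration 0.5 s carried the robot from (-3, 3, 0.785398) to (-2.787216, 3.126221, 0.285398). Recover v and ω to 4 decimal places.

v = 0.5000, ω = -1.0000

Δθ = 0.285398 − 0.785398 = -0.500000
ω = Δθ/dt = -0.500000/0.5 = -1.0000
R = Δx/(sin θ' − sin θ) = -0.5000
v = R·ω = -0.5000·-1.0000 = 0.5000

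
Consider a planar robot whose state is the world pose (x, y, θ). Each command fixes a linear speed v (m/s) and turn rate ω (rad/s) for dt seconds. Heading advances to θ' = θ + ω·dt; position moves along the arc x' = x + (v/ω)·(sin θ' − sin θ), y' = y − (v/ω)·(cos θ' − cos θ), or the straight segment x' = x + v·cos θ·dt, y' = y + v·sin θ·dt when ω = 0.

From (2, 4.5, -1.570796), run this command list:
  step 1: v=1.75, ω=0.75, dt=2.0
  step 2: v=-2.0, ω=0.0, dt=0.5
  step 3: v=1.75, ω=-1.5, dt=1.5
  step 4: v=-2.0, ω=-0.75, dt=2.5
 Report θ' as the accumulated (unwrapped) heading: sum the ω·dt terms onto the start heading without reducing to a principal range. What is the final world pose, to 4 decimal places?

(8.2118, -0.2163, -4.1958)

step 1: θ'=-0.0708 (R=2.3333) → pose (4.1683, 2.1725, -0.0708)
step 2: θ'=-0.0708 (straight) → pose (3.1708, 2.2432, -0.0708)
step 3: θ'=-2.3208 (R=-1.1667) → pose (3.9419, 0.2843, -2.3208)
step 4: θ'=-4.1958 (R=2.6667) → pose (8.2118, -0.2163, -4.1958)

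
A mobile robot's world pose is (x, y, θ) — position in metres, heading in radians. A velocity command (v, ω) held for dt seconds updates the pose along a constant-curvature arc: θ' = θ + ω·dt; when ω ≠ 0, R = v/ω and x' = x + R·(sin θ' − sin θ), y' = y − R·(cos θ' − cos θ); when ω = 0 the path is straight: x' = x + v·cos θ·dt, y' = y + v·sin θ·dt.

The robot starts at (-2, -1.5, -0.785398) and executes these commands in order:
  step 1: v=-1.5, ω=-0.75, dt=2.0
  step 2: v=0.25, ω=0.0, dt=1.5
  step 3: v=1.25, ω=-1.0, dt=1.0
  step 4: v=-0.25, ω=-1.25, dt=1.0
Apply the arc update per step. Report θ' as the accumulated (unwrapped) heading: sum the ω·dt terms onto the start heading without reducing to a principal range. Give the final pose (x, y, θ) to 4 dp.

(-3.2974, 0.3609, -4.5354)

step 1: θ'=-2.2854 (R=2.0000) → pose (-2.0965, 1.2248, -2.2854)
step 2: θ'=-2.2854 (straight) → pose (-2.3422, 0.9416, -2.2854)
step 3: θ'=-3.2854 (R=-1.2500) → pose (-3.4656, 0.5236, -3.2854)
step 4: θ'=-4.5354 (R=0.2000) → pose (-3.2974, 0.3609, -4.5354)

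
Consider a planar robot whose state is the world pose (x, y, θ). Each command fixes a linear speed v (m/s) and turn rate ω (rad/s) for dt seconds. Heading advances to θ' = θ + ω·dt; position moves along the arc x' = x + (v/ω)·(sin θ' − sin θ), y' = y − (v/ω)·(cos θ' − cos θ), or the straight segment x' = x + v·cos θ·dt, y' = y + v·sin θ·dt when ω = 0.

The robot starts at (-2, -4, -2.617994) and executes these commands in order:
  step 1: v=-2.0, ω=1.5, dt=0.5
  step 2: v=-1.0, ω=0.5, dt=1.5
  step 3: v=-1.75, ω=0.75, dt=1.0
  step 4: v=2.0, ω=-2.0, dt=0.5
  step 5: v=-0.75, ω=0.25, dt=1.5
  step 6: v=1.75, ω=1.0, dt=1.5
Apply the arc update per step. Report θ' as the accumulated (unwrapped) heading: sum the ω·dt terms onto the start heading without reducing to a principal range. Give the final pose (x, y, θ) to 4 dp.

step 1: θ'=-1.8680 (R=-1.3333) → pose (-1.3918, -3.2358, -1.8680)
step 2: θ'=-1.1180 (R=-2.0000) → pose (-1.5057, -1.7751, -1.1180)
step 3: θ'=-0.3680 (R=-2.3333) → pose (-2.7644, -0.6188, -0.3680)
step 4: θ'=-1.3680 (R=-1.0000) → pose (-2.1447, -1.3504, -1.3680)
step 5: θ'=-0.9930 (R=-3.0000) → pose (-2.5702, -0.3161, -0.9930)
step 6: θ'=0.5070 (R=1.7500) → pose (-0.2546, -0.8901, 0.5070)

(-0.2546, -0.8901, 0.5070)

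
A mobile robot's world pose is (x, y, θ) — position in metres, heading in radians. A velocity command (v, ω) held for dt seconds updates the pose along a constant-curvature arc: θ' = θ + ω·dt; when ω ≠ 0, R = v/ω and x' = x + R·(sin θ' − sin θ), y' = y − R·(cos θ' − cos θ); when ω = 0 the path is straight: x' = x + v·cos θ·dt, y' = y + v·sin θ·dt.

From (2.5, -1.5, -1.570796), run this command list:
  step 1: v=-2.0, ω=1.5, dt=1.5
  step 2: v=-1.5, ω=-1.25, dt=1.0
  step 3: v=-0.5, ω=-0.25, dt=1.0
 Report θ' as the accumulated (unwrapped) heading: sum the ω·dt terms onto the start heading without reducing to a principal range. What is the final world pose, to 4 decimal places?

step 1: θ'=0.6792 (R=-1.3333) → pose (0.3291, -0.4626, 0.6792)
step 2: θ'=-0.5708 (R=1.2000) → pose (-1.0731, -0.5386, -0.5708)
step 3: θ'=-0.8208 (R=2.0000) → pose (-1.4558, -0.2190, -0.8208)

(-1.4558, -0.2190, -0.8208)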